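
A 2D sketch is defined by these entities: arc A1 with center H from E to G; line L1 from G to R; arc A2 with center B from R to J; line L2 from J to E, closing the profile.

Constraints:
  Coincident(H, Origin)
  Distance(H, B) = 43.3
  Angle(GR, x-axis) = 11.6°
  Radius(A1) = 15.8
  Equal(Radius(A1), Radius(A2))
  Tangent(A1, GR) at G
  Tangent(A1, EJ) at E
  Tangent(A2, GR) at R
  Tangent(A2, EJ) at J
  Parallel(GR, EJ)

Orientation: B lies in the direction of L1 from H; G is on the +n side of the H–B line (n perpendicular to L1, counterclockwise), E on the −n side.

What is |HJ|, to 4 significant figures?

46.09

Tangency of A1 to both parallel lines with radius 15.8 puts G and E at H ± 15.8·n: G = (-3.177, 15.48), E = (3.177, -15.48). Equal radii place R and J the same way about B: R = B + 15.8·n = (39.24, 24.18), J = B − 15.8·n = (45.59, -6.771). Then |HJ| = |J − H| = 46.09.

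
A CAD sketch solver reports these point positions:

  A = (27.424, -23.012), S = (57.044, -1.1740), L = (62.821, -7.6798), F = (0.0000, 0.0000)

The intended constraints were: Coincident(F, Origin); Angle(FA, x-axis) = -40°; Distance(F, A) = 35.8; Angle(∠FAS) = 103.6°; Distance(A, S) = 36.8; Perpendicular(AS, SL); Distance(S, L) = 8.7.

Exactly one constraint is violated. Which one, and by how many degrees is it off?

Perpendicular(AS, SL) — off by 5.20°.

F = (0.00, 0.00) ✓; FA at -40.00° ✓; |FA| = 35.80 ✓; ∠FAS = 103.6° ✓; |AS| = 36.80 ✓; ∠(AS, SL) = 84.80° ✗; |SL| = 8.701 ✓.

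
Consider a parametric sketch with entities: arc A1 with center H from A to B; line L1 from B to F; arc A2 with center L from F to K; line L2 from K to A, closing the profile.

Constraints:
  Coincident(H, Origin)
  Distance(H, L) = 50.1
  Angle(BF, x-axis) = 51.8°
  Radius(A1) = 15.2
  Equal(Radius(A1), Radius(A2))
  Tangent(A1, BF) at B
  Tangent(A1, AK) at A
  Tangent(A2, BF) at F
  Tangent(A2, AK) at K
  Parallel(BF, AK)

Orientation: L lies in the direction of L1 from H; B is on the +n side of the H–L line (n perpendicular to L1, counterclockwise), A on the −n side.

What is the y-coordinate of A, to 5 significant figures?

-9.3998

The slot axis is L1's direction at 51.8°, so u = (cos 51.8°, sin 51.8°) = (0.61841, 0.78586) and n = (−sin 51.8°, cos 51.8°) = (-0.78586, 0.61841). H is at the origin and L lies 50.1 along u from H, so L = 50.1·u = (30.982, 39.371). Tangency of A1 to both parallel lines with radius 15.2 puts B and A at H ± 15.2·n: B = (-11.945, 9.3998), A = (11.945, -9.3998). So A.y = -9.3998.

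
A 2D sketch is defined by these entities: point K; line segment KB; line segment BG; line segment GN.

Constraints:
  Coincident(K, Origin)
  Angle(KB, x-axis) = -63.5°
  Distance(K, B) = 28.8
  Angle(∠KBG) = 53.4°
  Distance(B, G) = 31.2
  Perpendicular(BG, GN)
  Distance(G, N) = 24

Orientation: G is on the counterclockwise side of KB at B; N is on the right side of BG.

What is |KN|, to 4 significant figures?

49.17

K is at the origin; KB runs at -63.5° with length 28.8, so B = 28.8·(cos -63.5°, sin -63.5°) = (12.85, -25.77). ∠KBG = 53.4°, so BG runs at -63.5° + (180° − 53.4°) = 63.10° from the x-axis; with |BG| = 31.2, G = B + 31.2·(cos 63.10°, sin 63.10°) = (26.97, 2.050). BG is perpendicular to GN; with |GN| = 24.0 on the right of BG, N = G + 24.0·(0.8918, -0.4524) = (48.37, -8.808). Then |KN| = |N − K| = 49.17.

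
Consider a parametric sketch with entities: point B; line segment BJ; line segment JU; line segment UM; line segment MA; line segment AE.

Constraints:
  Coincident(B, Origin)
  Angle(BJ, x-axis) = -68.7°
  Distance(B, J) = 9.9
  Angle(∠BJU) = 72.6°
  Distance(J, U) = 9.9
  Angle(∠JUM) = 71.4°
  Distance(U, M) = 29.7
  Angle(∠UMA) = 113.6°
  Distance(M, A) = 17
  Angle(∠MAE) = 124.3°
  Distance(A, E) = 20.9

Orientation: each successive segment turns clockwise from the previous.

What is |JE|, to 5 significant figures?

32.648

B is at the origin; BJ runs at -68.7° with length 9.9, so J = (3.5962, -9.2237). ∠BJU = 72.6° gives JU at -176.10° from the x-axis; with |JU| = 9.9, U = (-6.2809, -9.8971). ∠JUM = 71.4° gives UM at 75.300° from the x-axis; with |UM| = 29.7, M = (1.2557, 18.831). ∠UMA = 113.6° gives MA at 8.9000° from the x-axis; with |MA| = 17.0, A = (18.051, 21.461). ∠MAE = 124.3° gives AE at -46.800° from the x-axis; with |AE| = 20.9, E = (32.358, 6.2254). Then |JE| = |E − J| = 32.648.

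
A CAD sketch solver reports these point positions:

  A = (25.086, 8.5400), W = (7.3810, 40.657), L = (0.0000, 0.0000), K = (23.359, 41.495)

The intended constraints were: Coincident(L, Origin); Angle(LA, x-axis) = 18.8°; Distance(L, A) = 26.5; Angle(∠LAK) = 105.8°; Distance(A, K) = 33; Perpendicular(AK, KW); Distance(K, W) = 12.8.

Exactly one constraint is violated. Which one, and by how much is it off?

Distance(K, W) = 12.8 — off by 3.20.

L = (0.00, 0.00) ✓; LA at 18.80° ✓; |LA| = 26.50 ✓; ∠LAK = 105.8° ✓; |AK| = 33.00 ✓; ∠(AK, KW) = 90.00° ✓; |KW| = 16.00 ✗.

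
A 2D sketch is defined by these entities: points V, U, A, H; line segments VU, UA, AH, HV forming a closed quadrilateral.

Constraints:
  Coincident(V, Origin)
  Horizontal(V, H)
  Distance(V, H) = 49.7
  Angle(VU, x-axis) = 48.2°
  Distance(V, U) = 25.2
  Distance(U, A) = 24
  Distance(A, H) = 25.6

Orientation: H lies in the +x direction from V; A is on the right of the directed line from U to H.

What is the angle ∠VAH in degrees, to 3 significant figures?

162°

Checks: VU at 48.20° ✓; |UA| = 24.00 ✓; |AH| = 25.60 ✓.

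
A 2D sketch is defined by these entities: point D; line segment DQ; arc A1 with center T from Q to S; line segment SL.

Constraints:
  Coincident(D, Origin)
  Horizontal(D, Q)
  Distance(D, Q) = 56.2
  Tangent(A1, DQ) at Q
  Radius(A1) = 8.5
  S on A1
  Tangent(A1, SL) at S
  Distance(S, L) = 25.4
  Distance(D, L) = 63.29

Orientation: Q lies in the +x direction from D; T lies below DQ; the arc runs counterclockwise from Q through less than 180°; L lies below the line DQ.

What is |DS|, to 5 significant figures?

48.914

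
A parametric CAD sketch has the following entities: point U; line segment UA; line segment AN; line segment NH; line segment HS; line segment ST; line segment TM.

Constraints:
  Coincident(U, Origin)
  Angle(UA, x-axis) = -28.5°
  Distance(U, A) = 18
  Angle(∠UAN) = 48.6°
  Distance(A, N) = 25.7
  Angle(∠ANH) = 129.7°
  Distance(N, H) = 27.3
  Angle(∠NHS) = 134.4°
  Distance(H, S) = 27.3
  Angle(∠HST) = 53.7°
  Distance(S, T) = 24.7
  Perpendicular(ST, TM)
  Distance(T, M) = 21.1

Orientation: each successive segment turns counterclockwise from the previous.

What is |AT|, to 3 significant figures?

38.5

U is at the origin; UA runs at -28.5° with length 18.0, so A = (15.8, -8.59). ∠UAN = 48.6° gives AN at 103° from the x-axis; with |AN| = 25.7, N = (10.1, 16.5). ∠ANH = 129.7° gives NH at 153° from the x-axis; with |NH| = 27.3, H = (-14.3, 28.8). ∠NHS = 134.4° gives HS at -161° from the x-axis; with |HS| = 27.3, S = (-40.1, 20.0). ∠HST = 53.7° gives ST at -34.9° from the x-axis; with |ST| = 24.7, T = (-19.9, 5.84). Then |AT| = |T − A| = 38.5.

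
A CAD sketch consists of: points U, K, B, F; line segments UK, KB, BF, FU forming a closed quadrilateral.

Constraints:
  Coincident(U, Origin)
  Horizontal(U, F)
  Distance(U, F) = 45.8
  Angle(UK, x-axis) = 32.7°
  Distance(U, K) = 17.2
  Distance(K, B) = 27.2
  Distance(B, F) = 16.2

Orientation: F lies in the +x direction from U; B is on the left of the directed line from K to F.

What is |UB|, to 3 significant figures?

43.8

U is at the origin; U and F share the same y with |UF| = 45.8 and F in +x, so F = (45.8, 0). UK runs at 32.7° with |UK| = 17.2, so K = (14.5, 9.29). B is determined by |KB| = 27.2 and |BF| = 16.2 together: it lies at the intersection of circle(K, 27.2) and circle(F, 16.2). With |KF| = 32.7, the foot of the radical line on KF is 23.6 from K and the perpendicular offset is √(27.2² − 23.6²) = 13.4. Taking the left-of-KF solution: B = (41.0, 15.5).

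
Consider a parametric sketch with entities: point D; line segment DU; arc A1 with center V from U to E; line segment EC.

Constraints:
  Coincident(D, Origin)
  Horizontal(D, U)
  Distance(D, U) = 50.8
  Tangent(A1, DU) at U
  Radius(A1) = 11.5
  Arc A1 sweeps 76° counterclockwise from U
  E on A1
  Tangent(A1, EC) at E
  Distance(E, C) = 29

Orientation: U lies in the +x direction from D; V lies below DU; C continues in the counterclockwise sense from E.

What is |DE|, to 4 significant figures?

40.59

Since A1 is tangent to DU there, VU ⟂ DU, so V = U + (0, -11.5) = (50.80, -11.50). On A1, U sits at bearing 90° from V; a 76° counterclockwise sweep puts E at bearing 166°, so E = V + 11.5·(cos 166°, sin 166°) = (39.64, -8.718). Then |DE| = |E − D| = 40.59.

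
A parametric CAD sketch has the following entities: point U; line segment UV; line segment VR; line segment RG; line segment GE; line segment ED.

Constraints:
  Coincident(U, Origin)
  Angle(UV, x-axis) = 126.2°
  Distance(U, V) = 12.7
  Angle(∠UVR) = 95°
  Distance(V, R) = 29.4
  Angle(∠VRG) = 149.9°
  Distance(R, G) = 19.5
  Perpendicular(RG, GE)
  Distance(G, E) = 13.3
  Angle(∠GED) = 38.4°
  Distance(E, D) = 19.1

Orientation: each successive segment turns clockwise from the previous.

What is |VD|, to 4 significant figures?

36.92

RG is perpendicular to GE, so GE runs at -78.90°; with |GE| = 13.3, E = (36.32, 20.32). ∠GED = 38.4° gives ED at 139.5° from the x-axis; with |ED| = 19.1, D = (21.79, 32.72). Then |VD| = |D − V| = 36.92.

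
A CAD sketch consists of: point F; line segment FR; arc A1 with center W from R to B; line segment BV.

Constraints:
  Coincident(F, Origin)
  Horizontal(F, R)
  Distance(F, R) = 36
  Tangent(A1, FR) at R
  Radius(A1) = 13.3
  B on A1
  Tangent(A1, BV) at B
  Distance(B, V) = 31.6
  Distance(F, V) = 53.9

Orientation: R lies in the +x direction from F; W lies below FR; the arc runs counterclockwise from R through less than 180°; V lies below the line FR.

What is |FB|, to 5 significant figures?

27.423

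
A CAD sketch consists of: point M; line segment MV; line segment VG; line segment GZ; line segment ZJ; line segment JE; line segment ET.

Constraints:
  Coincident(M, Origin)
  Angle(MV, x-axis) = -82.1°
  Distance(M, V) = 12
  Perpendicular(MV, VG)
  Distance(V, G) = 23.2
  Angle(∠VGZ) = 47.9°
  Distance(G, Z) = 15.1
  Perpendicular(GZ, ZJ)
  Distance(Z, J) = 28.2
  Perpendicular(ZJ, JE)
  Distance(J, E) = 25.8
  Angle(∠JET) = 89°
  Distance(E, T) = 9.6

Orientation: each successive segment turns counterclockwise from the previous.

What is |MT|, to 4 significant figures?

36.24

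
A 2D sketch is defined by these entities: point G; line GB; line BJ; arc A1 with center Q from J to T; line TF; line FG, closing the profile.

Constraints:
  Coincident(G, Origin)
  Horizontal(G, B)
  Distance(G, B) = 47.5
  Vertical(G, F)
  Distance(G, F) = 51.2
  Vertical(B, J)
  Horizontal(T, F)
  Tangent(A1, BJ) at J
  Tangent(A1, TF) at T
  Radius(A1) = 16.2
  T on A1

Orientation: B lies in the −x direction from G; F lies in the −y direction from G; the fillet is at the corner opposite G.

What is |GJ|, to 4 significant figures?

59.00

The virtual corner opposite G is at (-47.50, -51.20). Since A1 is tangent to BJ there, QJ ⟂ BJ and tangency of A1 to TF means the radius QT is perpendicular to TF, with radius 16.2, so the center Q sits 16.2 in from both sides at Q = (-31.30, -35.00). That places the tangent points at J = (-47.50, -35.00) on BJ and T = (-31.30, -51.20) on TF. Then |GJ| = |J − G| = 59.00.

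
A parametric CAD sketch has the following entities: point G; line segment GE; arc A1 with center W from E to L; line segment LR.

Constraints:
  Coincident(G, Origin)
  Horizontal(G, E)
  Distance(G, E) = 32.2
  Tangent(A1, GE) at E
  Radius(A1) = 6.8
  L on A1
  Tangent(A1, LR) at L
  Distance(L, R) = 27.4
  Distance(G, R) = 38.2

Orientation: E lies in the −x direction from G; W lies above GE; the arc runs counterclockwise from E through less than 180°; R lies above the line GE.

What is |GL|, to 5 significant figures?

26.111

Checks: |WE| = 6.800 ✓; |WL| = 6.800 ✓; ∠(WL, LR) = 90.00° ✓; |LR| = 27.40 ✓; |GR| = 38.20 ✓.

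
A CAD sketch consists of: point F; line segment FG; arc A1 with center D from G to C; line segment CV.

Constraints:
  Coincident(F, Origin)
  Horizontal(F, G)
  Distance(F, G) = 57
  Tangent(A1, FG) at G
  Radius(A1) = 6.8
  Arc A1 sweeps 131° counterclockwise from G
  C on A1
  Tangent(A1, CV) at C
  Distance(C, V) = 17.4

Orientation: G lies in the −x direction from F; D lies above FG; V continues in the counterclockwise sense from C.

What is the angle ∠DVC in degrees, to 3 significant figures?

21.3°

F is at the origin; FG is horizontal with |FG| = 57.0 and G on the −x side, so G = (-57.0, 0.00). A1 meets FG tangentially, so DG is at right angles to FG, so D = G + (0, 6.8) = (-57.0, 6.80). On A1, G sits at bearing -90° from D; a 131° counterclockwise sweep puts C at bearing 41°, so C = D + 6.8·(cos 41°, sin 41°) = (-51.9, 11.3). Since A1 is tangent to CV there, DC ⟂ CV, so CV runs along (−sin 41°, cos 41°); with |CV| = 17.4, V = (-63.3, 24.4). Then cos ∠DVC = VD·VC / (|VD||VC|), giving 21.3°.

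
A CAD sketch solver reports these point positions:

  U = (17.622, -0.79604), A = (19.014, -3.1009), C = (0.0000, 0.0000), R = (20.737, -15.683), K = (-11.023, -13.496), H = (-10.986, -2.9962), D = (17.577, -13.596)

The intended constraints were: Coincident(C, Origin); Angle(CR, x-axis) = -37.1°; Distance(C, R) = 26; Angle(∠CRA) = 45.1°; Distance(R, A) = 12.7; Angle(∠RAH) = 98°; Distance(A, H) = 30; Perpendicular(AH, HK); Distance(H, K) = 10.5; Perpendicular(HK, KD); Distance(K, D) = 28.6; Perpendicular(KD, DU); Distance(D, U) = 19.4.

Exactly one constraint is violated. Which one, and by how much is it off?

Distance(D, U) = 19.4 — off by 6.60.

C = (0.00, 0.00) ✓; CR at -37.10° ✓; |CR| = 26.00 ✓; ∠CRA = 45.10° ✓; |RA| = 12.70 ✓; ∠RAH = 98.00° ✓; |AH| = 30.00 ✓; ∠(AH, HK) = 90.00° ✓; |HK| = 10.50 ✓; ∠(HK, KD) = 90.00° ✓; |KD| = 28.60 ✓; ∠(KD, DU) = 90.00° ✓; |DU| = 12.80 ✗.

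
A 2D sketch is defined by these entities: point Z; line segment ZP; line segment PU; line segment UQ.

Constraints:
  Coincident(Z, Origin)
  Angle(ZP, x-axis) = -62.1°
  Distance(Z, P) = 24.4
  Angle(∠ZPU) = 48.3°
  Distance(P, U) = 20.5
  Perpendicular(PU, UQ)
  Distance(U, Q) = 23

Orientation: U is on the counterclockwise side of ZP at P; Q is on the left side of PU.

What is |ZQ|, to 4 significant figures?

6.410

Z is at the origin; ZP runs at -62.1° with length 24.4, so P = 24.4·(cos -62.1°, sin -62.1°) = (11.42, -21.56). ∠ZPU = 48.3°, so PU runs at -62.1° + (180° − 48.3°) = 69.60° from the x-axis; with |PU| = 20.5, U = P + 20.5·(cos 69.60°, sin 69.60°) = (18.56, -2.350). PU ⟂ UQ; with |UQ| = 23.0 on the left of PU, Q = U + 23.0·(-0.9373, 0.3486) = (-2.994, 5.668). Then |ZQ| = |Q − Z| = 6.410.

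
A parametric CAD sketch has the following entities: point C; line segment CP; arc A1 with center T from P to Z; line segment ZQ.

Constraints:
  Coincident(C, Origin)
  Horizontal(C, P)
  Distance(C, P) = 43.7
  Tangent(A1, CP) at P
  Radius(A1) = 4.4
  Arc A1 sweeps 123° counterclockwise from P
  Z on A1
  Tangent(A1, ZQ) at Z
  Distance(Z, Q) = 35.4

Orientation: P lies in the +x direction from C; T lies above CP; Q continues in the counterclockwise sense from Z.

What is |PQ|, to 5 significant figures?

39.677

C is at the origin; CP is horizontal with |CP| = 43.7 and P on the +x side, so P = (43.700, 0.0000). A1 meets CP tangentially, so TP is at right angles to CP, so T = P + (0, 4.4) = (43.700, 4.4000). On A1, P sits at bearing -90° from T; a 123° counterclockwise sweep puts Z at bearing 33°, so Z = T + 4.4·(cos 33°, sin 33°) = (47.390, 6.7964). A1 meets ZQ tangentially, so TZ is at right angles to ZQ, so ZQ runs along (−sin 33°, cos 33°); with |ZQ| = 35.4, Q = (28.110, 36.485). Then |PQ| = |Q − P| = 39.677.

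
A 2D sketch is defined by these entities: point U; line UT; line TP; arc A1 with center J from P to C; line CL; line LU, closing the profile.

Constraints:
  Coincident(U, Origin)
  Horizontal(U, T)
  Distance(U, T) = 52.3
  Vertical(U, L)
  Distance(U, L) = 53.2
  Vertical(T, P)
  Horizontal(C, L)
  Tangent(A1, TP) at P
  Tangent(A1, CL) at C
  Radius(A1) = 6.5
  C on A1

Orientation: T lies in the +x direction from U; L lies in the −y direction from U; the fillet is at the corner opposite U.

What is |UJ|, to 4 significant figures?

65.41

U and L share the same x with |UL| = 53.2 and L on the −y side, so L = (0.000, -53.20). The virtual corner opposite U is at (52.30, -53.20). A1 meets TP tangentially, so JP is at right angles to TP and the tangent condition forces JC to be normal to CL, with radius 6.5, so the center J sits 6.5 in from both sides at J = (45.80, -46.70). Then |UJ| = |J − U| = 65.41.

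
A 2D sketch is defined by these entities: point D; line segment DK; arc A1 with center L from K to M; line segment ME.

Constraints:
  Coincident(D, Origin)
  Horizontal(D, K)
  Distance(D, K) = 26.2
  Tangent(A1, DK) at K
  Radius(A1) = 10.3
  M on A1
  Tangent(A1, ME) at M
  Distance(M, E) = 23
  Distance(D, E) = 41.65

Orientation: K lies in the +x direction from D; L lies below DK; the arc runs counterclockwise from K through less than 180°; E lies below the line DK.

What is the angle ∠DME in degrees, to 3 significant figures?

144°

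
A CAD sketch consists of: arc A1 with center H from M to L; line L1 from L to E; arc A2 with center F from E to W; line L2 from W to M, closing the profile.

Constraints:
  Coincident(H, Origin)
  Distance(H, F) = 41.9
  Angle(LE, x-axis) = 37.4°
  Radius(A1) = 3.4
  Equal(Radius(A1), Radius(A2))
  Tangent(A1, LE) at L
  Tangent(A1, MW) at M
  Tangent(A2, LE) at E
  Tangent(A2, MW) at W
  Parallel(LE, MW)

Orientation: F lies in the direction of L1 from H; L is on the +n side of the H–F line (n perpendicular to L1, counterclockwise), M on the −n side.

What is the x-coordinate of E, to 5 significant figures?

31.221

The slot axis is L1's direction at 37.4°, so u = (cos 37.4°, sin 37.4°) = (0.79441, 0.60738) and n = (−sin 37.4°, cos 37.4°) = (-0.60738, 0.79441). H is at the origin and F lies 41.9 along u from H, so F = 41.9·u = (33.286, 25.449). Tangency of A1 to both parallel lines with radius 3.4 puts L and M at H ± 3.4·n: L = (-2.0651, 2.7010), M = (2.0651, -2.7010). Equal radii place E and W the same way about F: E = F + 3.4·n = (31.221, 28.150), W = F − 3.4·n = (35.351, 22.748). So E.x = 31.221.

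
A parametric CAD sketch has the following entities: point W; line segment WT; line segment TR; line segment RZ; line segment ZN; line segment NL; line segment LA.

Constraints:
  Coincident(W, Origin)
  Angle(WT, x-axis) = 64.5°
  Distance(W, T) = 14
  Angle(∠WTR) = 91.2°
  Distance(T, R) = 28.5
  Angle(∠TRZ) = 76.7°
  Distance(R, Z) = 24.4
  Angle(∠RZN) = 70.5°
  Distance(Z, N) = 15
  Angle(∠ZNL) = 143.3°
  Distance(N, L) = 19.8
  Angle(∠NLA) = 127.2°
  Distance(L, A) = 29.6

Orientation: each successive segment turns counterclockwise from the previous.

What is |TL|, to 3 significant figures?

4.44

W is at the origin; WT runs at 64.5° with length 14.0, so T = (6.03, 12.6). ∠WTR = 91.2° gives TR at 153° from the x-axis; with |TR| = 28.5, R = (-19.4, 25.4). ∠TRZ = 76.7° gives RZ at -103° from the x-axis; with |RZ| = 24.4, Z = (-25.1, 1.71). ∠RZN = 70.5° gives ZN at 6.10° from the x-axis; with |ZN| = 15.0, N = (-10.2, 3.30). ∠ZNL = 143.3° gives NL at 42.8° from the x-axis; with |NL| = 19.8, L = (4.35, 16.8). Then |TL| = |L − T| = 4.44.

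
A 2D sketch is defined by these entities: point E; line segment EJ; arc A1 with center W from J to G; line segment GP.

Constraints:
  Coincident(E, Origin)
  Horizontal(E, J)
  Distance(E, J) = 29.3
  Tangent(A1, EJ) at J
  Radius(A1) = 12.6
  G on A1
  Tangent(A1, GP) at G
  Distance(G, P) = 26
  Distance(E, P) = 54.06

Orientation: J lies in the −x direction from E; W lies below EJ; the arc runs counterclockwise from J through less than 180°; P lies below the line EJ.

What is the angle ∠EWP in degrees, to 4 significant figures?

125.5°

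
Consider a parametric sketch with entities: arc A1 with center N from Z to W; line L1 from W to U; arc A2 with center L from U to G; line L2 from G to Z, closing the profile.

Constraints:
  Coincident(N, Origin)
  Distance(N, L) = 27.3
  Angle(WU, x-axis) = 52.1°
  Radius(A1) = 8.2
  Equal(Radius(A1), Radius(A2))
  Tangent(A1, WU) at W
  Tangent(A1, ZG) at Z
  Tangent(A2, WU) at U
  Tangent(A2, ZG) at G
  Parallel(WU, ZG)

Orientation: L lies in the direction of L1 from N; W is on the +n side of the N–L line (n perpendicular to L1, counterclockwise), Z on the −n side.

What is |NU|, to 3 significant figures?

28.5

The slot axis is L1's direction at 52.1°, so u = (cos 52.1°, sin 52.1°) = (0.614, 0.789) and n = (−sin 52.1°, cos 52.1°) = (-0.789, 0.614). N is at the origin and L lies 27.3 along u from N, so L = 27.3·u = (16.8, 21.5). Tangency of A1 to both parallel lines with radius 8.2 puts W and Z at N ± 8.2·n: W = (-6.47, 5.04), Z = (6.47, -5.04). Equal radii place U and G the same way about L: U = L + 8.2·n = (10.3, 26.6), G = L − 8.2·n = (23.2, 16.5). Then |NU| = |U − N| = 28.5.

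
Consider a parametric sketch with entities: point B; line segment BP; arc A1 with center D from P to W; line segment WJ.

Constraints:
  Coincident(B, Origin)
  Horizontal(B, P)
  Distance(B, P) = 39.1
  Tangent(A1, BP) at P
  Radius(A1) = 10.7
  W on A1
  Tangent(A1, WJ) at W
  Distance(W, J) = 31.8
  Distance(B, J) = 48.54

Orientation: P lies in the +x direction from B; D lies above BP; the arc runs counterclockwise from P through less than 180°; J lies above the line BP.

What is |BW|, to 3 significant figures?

50.3

Checks: |DW| = 10.70 ✓; ∠(DW, WJ) = 90.00° ✓; |WJ| = 31.80 ✓; |BJ| = 48.54 ✓.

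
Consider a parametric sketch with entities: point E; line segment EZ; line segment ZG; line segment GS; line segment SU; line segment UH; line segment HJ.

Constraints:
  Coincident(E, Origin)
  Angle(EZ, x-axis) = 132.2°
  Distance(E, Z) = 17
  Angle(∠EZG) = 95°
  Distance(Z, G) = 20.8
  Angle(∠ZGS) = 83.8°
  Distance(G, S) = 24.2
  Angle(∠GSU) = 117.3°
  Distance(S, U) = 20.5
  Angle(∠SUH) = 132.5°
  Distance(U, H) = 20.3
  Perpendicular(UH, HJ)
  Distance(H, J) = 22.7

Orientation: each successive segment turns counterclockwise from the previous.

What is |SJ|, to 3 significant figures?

35.0

E is at the origin; EZ runs at 132.2° with length 17.0, so Z = (-11.4, 12.6). ∠EZG = 95.0° gives ZG at -143° from the x-axis; with |ZG| = 20.8, G = (-28.0, 0.0180). ∠ZGS = 83.8° gives GS at -46.6° from the x-axis; with |GS| = 24.2, S = (-11.4, -17.6). ∠GSU = 117.3° gives SU at 16.1° from the x-axis; with |SU| = 20.5, U = (8.34, -11.9). ∠SUH = 132.5° gives UH at 63.6° from the x-axis; with |UH| = 20.3, H = (17.4, 6.30). UH ⟂ HJ, so HJ runs at 154°; with |HJ| = 22.7, J = (-2.97, 16.4). Then |SJ| = |J − S| = 35.0.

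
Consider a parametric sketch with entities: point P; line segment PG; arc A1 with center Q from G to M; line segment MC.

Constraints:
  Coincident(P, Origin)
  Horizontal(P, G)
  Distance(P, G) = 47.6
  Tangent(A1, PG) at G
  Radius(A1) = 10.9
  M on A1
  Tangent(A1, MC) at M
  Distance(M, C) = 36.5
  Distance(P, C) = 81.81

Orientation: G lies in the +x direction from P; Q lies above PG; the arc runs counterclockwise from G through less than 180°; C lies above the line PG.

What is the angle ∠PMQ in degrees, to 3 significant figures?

27.6°

P is at the origin; P and G share the same y with |PG| = 47.6 and G on the +x side, so G = (47.6, 0.00). Tangency of A1 to PG means the radius QG is perpendicular to PG, so Q = G + (0, 10.9) = (47.6, 10.9). Since QM ⟂ MC (tangency), |QC| = √(10.9² + 36.5²) = 38.1 regardless of where M sits on A1. So C lies on both circle(P, 81.81) and circle(Q, 38.1); the above-PG intersection is C = (70.7, 41.2). M is the foot of the tangent from C: M = (57.8, 7.06).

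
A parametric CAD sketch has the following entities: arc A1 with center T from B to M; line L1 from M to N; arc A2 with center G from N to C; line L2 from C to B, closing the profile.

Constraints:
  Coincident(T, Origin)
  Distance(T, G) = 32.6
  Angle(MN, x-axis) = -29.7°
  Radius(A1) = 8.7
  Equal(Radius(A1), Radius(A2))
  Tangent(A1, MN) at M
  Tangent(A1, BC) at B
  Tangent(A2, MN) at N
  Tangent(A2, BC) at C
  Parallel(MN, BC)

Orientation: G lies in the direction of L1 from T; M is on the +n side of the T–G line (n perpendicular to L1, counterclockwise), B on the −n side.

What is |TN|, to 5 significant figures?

33.741

Tangency of A1 to both parallel lines with radius 8.7 puts M and B at T ± 8.7·n: M = (4.3105, 7.5571), B = (-4.3105, -7.5571). Equal radii place N and C the same way about G: N = G + 8.7·n = (32.628, -8.5949), C = G − 8.7·n = (24.007, -23.709). Then |TN| = |N − T| = 33.741.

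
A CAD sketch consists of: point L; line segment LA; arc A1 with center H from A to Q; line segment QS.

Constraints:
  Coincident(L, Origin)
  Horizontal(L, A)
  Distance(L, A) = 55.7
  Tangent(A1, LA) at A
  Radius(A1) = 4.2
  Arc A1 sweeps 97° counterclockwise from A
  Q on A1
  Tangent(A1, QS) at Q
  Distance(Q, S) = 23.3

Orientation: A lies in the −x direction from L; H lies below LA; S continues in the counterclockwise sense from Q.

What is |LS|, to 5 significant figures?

63.461

L is at the origin; LA is horizontal with |LA| = 55.7 and A on the −x side, so A = (-55.700, 0.0000). A1 meets LA tangentially, so HA is at right angles to LA, so H = A + (0, -4.2) = (-55.700, -4.2000). On A1, A sits at bearing 90° from H; a 97° counterclockwise sweep puts Q at bearing 187°, so Q = H + 4.2·(cos 187°, sin 187°) = (-59.869, -4.7119). Tangency of A1 to QS means the radius HQ is perpendicular to QS, so QS runs along (−sin 187°, cos 187°); with |QS| = 23.3, S = (-57.029, -27.838). Then |LS| = |S − L| = 63.461.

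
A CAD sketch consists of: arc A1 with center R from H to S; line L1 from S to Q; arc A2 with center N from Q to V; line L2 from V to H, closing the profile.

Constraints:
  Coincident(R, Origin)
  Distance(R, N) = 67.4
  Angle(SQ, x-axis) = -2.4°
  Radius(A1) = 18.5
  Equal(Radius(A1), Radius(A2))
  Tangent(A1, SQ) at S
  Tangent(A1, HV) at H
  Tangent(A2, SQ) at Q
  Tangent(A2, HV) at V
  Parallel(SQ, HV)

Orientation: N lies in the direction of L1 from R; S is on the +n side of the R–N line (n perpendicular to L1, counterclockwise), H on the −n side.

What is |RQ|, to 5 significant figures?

69.893

Tangency of A1 to both parallel lines with radius 18.5 puts S and H at R ± 18.5·n: S = (0.77470, 18.484), H = (-0.77470, -18.484). Equal radii place Q and V the same way about N: Q = N + 18.5·n = (68.116, 15.661), V = N − 18.5·n = (66.566, -21.306). Then |RQ| = |Q − R| = 69.893.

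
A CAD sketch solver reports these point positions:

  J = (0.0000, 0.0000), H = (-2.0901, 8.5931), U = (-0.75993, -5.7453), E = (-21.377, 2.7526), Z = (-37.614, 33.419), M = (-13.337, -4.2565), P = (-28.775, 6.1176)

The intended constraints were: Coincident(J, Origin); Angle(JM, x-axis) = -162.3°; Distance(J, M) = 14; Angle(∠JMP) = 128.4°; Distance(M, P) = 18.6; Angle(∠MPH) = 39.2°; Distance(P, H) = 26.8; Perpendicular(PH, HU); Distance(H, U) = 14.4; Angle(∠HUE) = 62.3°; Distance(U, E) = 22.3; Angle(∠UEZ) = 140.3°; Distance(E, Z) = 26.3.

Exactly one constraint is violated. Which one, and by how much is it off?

Distance(E, Z) = 26.3 — off by 8.40.

J = (0.00, 0.00) ✓; JM at -162.3° ✓; |JM| = 14.00 ✓; ∠JMP = 128.4° ✓; |MP| = 18.60 ✓; ∠MPH = 39.20° ✓; |PH| = 26.80 ✓; ∠(PH, HU) = 90.00° ✓; |HU| = 14.40 ✓; ∠HUE = 62.30° ✓; |UE| = 22.30 ✓; ∠UEZ = 140.3° ✓; |EZ| = 34.70 ✗.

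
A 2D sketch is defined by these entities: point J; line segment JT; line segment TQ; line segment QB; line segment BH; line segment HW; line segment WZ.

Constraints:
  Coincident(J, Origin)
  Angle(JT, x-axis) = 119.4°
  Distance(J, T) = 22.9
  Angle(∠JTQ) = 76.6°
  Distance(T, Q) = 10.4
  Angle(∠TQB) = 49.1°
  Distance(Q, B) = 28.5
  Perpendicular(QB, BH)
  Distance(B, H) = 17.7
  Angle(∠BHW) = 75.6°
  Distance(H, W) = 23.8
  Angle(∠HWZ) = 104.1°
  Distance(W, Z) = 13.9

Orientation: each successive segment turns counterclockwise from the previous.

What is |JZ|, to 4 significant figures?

17.00

J is at the origin; JT runs at 119.4° with length 22.9, so T = (-11.24, 19.95). ∠JTQ = 76.6° gives TQ at -137.2° from the x-axis; with |TQ| = 10.4, Q = (-18.87, 12.88). ∠TQB = 49.1° gives QB at -6.300° from the x-axis; with |QB| = 28.5, B = (9.455, 9.757). The perpendicularity gives BH at right angles to QB, so BH runs at 83.70°; with |BH| = 17.7, H = (11.40, 27.35). ∠BHW = 75.6° gives HW at -171.9° from the x-axis; with |HW| = 23.8, W = (-12.16, 24.00). ∠HWZ = 104.1° gives WZ at -96.00° from the x-axis; with |WZ| = 13.9, Z = (-13.62, 10.17). Then |JZ| = |Z − J| = 17.00.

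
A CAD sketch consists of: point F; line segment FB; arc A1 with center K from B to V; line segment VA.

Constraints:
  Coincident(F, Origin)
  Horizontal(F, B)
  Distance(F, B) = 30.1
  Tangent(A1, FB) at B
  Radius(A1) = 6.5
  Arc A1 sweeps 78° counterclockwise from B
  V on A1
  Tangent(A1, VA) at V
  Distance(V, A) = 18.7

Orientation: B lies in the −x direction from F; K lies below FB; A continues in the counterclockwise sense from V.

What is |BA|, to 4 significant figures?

25.58

F is at the origin; F and B share the same y with |FB| = 30.1 and B on the −x side, so B = (-30.10, 0.000). A1 meets FB tangentially, so KB is at right angles to FB, so K = B + (0, -6.5) = (-30.10, -6.500). On A1, B sits at bearing 90° from K; a 78° counterclockwise sweep puts V at bearing 168°, so V = K + 6.5·(cos 168°, sin 168°) = (-36.46, -5.149). Tangency of A1 to VA means the radius KV is perpendicular to VA, so VA runs along (−sin 168°, cos 168°); with |VA| = 18.7, A = (-40.35, -23.44). Then |BA| = |A − B| = 25.58.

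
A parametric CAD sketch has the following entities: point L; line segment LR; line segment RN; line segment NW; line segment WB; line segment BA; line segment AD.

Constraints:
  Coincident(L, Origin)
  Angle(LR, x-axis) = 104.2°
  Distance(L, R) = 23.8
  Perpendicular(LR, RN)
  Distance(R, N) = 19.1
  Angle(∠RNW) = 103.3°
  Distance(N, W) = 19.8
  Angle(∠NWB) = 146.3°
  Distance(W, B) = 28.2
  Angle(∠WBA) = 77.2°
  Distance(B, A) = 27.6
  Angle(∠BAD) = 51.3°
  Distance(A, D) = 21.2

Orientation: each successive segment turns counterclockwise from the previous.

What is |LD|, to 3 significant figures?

10.9

∠WBA = 77.2° gives BA at 47.4° from the x-axis; with |BA| = 27.6, A = (10.7, -4.31). ∠BAD = 51.3° gives AD at 176° from the x-axis; with |AD| = 21.2, D = (-10.5, -2.86). Then |LD| = |D − L| = 10.9.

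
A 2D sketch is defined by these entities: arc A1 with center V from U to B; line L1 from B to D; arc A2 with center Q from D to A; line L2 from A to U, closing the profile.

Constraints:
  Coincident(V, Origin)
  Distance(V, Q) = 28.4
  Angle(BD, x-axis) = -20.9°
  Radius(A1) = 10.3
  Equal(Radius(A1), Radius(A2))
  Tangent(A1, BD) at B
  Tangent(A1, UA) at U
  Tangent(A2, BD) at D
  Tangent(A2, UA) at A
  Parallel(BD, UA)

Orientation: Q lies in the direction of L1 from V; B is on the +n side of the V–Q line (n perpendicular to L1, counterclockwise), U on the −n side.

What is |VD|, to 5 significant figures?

30.210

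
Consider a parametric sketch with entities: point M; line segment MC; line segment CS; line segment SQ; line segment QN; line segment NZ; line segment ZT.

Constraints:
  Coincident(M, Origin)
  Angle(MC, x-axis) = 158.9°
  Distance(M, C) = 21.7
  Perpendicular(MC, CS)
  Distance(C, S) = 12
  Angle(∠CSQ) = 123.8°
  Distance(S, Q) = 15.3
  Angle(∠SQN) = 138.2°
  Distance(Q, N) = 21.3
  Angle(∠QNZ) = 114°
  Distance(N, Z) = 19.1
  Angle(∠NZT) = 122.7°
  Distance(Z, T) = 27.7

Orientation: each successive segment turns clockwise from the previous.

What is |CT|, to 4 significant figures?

30.00

∠QNZ = 114.0° gives NZ at -95.10° from the x-axis; with |NZ| = 19.1, Z = (15.91, -7.012). ∠NZT = 122.7° gives ZT at -152.4° from the x-axis; with |ZT| = 27.7, T = (-8.634, -19.85). Then |CT| = |T − C| = 30.00.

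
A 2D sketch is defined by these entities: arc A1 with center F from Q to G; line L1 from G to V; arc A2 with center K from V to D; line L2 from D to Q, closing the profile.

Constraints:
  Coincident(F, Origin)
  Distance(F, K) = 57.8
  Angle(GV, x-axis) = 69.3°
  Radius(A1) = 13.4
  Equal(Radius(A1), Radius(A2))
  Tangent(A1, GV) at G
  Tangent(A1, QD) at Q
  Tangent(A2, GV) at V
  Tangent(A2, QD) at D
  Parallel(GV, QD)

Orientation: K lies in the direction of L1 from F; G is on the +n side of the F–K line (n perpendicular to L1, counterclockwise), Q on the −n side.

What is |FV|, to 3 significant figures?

59.3

The slot axis is L1's direction at 69.3°, so u = (cos 69.3°, sin 69.3°) = (0.353, 0.935) and n = (−sin 69.3°, cos 69.3°) = (-0.935, 0.353). F is at the origin and K lies 57.8 along u from F, so K = 57.8·u = (20.4, 54.1). Tangency of A1 to both parallel lines with radius 13.4 puts G and Q at F ± 13.4·n: G = (-12.5, 4.74), Q = (12.5, -4.74). Equal radii place V and D the same way about K: V = K + 13.4·n = (7.90, 58.8), D = K − 13.4·n = (33.0, 49.3). Then |FV| = |V − F| = 59.3.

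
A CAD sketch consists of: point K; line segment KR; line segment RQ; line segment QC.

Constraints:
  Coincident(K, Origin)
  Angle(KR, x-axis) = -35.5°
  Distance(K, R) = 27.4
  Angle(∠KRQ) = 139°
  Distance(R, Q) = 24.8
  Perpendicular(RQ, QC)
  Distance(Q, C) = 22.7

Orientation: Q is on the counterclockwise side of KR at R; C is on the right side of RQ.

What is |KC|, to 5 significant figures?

61.015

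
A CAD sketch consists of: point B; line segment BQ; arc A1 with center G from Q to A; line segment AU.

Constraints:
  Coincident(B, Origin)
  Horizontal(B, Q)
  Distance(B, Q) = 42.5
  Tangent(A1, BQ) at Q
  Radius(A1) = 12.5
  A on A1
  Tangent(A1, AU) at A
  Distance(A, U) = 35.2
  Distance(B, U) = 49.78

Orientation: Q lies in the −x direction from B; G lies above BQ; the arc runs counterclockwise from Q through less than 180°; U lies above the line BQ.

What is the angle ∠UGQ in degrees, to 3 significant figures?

148°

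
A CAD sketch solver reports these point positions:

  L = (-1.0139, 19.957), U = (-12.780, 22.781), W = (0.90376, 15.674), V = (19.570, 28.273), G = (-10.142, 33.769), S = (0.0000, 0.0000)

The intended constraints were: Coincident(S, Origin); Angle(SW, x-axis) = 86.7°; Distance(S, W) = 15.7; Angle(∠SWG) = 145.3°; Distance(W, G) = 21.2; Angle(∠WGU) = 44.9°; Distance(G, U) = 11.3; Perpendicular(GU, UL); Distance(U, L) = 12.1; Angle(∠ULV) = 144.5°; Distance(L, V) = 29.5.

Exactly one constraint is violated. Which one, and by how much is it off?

Distance(L, V) = 29.5 — off by 7.30.

S = (0.00, 0.00) ✓; SW at 86.70° ✓; |SW| = 15.70 ✓; ∠SWG = 145.3° ✓; |WG| = 21.20 ✓; ∠WGU = 44.90° ✓; |GU| = 11.30 ✓; ∠(GU, UL) = 90.00° ✓; |UL| = 12.10 ✓; ∠ULV = 144.5° ✓; |LV| = 22.20 ✗.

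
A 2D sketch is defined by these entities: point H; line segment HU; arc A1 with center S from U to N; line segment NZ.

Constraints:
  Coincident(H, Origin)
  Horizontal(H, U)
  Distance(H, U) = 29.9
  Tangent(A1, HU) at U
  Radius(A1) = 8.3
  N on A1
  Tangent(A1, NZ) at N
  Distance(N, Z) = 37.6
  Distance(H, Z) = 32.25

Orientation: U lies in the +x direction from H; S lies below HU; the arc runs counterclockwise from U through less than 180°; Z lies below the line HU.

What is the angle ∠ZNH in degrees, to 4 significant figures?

58.36°

H is at the origin; H and U share the same y with |HU| = 29.9 and U on the +x side, so U = (29.90, 0.000). The tangent condition forces SU to be normal to HU, so S = U + (0, -8.3) = (29.90, -8.300). Since SN ⟂ NZ (tangency), |SZ| = √(8.3² + 37.6²) = 38.51 regardless of where N sits on A1. So Z lies on both circle(H, 32.25) and circle(S, 38.51); the below-HU intersection is Z = (-0.2512, -32.25). N is the foot of the tangent from Z: N = (23.46, -3.066).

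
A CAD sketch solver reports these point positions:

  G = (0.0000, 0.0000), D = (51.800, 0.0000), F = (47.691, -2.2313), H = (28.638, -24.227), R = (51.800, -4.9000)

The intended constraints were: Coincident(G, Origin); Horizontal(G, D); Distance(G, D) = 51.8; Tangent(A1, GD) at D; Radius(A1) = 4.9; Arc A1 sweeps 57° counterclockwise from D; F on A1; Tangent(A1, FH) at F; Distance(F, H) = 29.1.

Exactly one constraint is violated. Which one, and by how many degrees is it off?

Tangent(A1, FH) at F — off by 7.90°.

G = (0.00, 0.00) ✓; G.y = 0.00, D.y = 0.00 ✓; |GD| = 51.80 ✓; ∠(RD, DG) = 90.00° ✓; |RD| = 4.900 ✓; bearing(R→F) − bearing(R→D) = 57.00° ✓; |RF| = 4.900 ✓; ∠(RF, FH) = 97.90° ✗; |FH| = 29.10 ✓.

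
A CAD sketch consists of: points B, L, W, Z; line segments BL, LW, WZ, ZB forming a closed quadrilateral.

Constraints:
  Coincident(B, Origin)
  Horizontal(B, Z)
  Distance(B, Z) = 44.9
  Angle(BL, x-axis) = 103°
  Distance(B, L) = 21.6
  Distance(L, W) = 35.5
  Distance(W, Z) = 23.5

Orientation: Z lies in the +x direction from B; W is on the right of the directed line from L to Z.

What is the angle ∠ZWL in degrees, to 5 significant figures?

131.54°

Checks: |LW| = 35.50 ✓; |WZ| = 23.50 ✓.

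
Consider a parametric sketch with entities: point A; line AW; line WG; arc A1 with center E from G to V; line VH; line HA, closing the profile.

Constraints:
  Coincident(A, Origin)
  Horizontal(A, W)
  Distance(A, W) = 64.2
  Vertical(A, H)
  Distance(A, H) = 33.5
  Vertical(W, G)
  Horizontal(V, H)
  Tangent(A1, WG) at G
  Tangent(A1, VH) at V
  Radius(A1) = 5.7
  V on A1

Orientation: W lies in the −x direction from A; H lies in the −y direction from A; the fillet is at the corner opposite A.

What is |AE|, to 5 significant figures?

64.770

A is at the origin; AW is horizontal with |AW| = 64.2 and W on the −x side, so W = (-64.200, 0.0000). A and H share the same x with |AH| = 33.5 and H on the −y side, so H = (0.0000, -33.500). The virtual corner opposite A is at (-64.200, -33.500). Since A1 is tangent to WG there, EG ⟂ WG and since A1 is tangent to VH there, EV ⟂ VH, with radius 5.7, so the center E sits 5.7 in from both sides at E = (-58.500, -27.800). Then |AE| = |E − A| = 64.770.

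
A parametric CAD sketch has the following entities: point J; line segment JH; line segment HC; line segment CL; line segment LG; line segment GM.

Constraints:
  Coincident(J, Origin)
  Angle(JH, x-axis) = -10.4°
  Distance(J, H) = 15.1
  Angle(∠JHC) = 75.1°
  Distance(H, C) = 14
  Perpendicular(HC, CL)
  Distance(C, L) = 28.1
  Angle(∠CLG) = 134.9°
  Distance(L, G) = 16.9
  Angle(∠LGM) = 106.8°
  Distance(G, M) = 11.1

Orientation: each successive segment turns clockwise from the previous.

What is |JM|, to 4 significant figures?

23.29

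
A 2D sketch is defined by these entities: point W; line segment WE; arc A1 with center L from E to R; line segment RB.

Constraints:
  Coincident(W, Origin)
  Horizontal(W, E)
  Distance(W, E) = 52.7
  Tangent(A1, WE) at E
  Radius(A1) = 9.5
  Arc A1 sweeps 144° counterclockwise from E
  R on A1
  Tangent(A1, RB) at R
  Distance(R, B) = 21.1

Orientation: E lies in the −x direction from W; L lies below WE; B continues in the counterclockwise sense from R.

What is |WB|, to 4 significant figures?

50.73

On A1, E sits at bearing 90° from L; a 144° counterclockwise sweep puts R at bearing 234°, so R = L + 9.5·(cos 234°, sin 234°) = (-58.28, -17.19). Since A1 is tangent to RB there, LR ⟂ RB, so RB runs along (−sin 234°, cos 234°); with |RB| = 21.1, B = (-41.21, -29.59). Then |WB| = |B − W| = 50.73.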